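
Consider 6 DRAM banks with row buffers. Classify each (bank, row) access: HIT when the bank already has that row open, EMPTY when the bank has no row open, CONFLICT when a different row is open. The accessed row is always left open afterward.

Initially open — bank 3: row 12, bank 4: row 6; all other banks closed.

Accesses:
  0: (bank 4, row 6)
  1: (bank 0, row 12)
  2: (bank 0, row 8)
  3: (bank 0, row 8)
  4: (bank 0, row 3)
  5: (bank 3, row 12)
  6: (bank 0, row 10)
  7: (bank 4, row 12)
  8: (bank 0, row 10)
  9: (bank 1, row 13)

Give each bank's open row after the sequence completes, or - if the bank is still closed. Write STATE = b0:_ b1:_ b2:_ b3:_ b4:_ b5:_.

  [0] b4 r6: had r6 ⇒ H
  [1] b0 r12: no row ⇒ E
  [2] b0 r8: had r12 ⇒ C
  [3] b0 r8: had r8 ⇒ H
  [4] b0 r3: had r8 ⇒ C
  [5] b3 r12: had r12 ⇒ H
  [6] b0 r10: had r3 ⇒ C
  [7] b4 r12: had r6 ⇒ C
  [8] b0 r10: had r10 ⇒ H
  [9] b1 r13: no row ⇒ E

STATE = b0:10 b1:13 b2:- b3:12 b4:12 b5:-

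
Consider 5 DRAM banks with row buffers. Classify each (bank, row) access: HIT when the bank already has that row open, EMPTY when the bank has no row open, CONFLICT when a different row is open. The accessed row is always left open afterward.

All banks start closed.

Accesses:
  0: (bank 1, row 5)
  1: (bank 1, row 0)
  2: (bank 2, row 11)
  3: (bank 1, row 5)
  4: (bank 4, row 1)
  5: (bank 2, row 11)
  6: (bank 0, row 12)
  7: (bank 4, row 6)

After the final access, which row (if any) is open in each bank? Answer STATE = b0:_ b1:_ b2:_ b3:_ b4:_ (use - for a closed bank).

STATE = b0:12 b1:5 b2:11 b3:- b4:6

#0 (1,5) E
#1 (1,0) C  (was 5)
#2 (2,11) E
#3 (1,5) C  (was 0)
#4 (4,1) E
#5 (2,11) H  (was 11)
#6 (0,12) E
#7 (4,6) C  (was 1)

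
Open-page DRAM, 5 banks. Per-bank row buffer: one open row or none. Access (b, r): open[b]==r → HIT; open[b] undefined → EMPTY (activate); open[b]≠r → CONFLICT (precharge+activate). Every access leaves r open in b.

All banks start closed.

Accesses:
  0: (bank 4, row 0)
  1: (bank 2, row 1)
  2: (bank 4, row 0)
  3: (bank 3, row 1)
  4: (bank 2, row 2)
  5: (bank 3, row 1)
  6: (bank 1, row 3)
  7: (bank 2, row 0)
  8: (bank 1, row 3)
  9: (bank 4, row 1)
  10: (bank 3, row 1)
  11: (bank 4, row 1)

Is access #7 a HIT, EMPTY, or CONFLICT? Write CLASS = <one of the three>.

CLASS = CONFLICT

  [0] b4 r0: no row ⇒ E
  [1] b2 r1: no row ⇒ E
  [2] b4 r0: had r0 ⇒ H
  [3] b3 r1: no row ⇒ E
  [4] b2 r2: had r1 ⇒ C
  [5] b3 r1: had r1 ⇒ H
  [6] b1 r3: no row ⇒ E
  [7] b2 r0: had r2 ⇒ C
  [8] b1 r3: had r3 ⇒ H
  [9] b4 r1: had r0 ⇒ C
  [10] b3 r1: had r1 ⇒ H
  [11] b4 r1: had r1 ⇒ H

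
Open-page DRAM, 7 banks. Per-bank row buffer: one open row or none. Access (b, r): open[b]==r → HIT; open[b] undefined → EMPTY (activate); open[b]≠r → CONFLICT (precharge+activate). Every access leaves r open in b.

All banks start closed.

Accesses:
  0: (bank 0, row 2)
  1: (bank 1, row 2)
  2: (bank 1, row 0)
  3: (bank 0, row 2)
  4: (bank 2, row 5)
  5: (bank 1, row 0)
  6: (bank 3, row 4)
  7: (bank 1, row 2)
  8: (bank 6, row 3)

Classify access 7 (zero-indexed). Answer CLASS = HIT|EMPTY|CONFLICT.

  [0] b0 r2: no row ⇒ E
  [1] b1 r2: no row ⇒ E
  [2] b1 r0: had r2 ⇒ C
  [3] b0 r2: had r2 ⇒ H
  [4] b2 r5: no row ⇒ E
  [5] b1 r0: had r0 ⇒ H
  [6] b3 r4: no row ⇒ E
  [7] b1 r2: had r0 ⇒ C
  [8] b6 r3: no row ⇒ E

CLASS = CONFLICT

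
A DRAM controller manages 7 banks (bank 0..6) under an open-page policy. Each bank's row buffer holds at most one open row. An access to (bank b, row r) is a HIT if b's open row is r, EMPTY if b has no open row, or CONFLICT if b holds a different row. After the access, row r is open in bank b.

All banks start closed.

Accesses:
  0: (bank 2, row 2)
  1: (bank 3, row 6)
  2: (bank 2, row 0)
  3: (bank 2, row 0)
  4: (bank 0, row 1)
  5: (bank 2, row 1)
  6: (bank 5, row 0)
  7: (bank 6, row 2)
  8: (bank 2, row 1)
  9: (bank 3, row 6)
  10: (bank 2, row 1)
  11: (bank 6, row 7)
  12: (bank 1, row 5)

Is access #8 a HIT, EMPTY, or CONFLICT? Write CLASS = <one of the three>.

CLASS = HIT

  [0] b2 r2: no row ⇒ E
  [1] b3 r6: no row ⇒ E
  [2] b2 r0: had r2 ⇒ C
  [3] b2 r0: had r0 ⇒ H
  [4] b0 r1: no row ⇒ E
  [5] b2 r1: had r0 ⇒ C
  [6] b5 r0: no row ⇒ E
  [7] b6 r2: no row ⇒ E
  [8] b2 r1: had r1 ⇒ H
  [9] b3 r6: had r6 ⇒ H
  [10] b2 r1: had r1 ⇒ H
  [11] b6 r7: had r2 ⇒ C
  [12] b1 r5: no row ⇒ E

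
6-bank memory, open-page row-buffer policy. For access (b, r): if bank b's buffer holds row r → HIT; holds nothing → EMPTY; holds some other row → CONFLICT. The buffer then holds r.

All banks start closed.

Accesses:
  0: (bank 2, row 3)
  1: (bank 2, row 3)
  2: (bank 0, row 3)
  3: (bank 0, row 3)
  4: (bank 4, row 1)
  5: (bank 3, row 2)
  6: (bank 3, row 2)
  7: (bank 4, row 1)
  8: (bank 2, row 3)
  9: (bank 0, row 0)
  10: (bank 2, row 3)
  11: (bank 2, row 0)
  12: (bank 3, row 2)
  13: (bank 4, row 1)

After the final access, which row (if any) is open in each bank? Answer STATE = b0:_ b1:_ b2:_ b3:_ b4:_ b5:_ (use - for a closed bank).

STATE = b0:0 b1:- b2:0 b3:2 b4:1 b5:-

  [0] b2 r3: no row ⇒ E
  [1] b2 r3: had r3 ⇒ H
  [2] b0 r3: no row ⇒ E
  [3] b0 r3: had r3 ⇒ H
  [4] b4 r1: no row ⇒ E
  [5] b3 r2: no row ⇒ E
  [6] b3 r2: had r2 ⇒ H
  [7] b4 r1: had r1 ⇒ H
  [8] b2 r3: had r3 ⇒ H
  [9] b0 r0: had r3 ⇒ C
  [10] b2 r3: had r3 ⇒ H
  [11] b2 r0: had r3 ⇒ C
  [12] b3 r2: had r2 ⇒ H
  [13] b4 r1: had r1 ⇒ H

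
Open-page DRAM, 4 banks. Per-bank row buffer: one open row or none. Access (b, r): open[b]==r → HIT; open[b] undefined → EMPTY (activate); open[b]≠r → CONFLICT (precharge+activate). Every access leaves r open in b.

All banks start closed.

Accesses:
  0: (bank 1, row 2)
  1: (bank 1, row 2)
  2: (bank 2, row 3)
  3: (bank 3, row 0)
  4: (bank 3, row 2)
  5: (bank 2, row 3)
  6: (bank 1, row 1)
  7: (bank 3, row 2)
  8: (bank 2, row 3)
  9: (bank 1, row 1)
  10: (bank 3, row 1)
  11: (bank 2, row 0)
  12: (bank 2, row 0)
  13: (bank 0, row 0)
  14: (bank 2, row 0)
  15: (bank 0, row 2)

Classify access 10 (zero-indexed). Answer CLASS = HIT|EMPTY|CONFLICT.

CLASS = CONFLICT

step 0: bank1 None->2 [EMPTY]
step 1: bank1 2->2 [HIT]
step 2: bank2 None->3 [EMPTY]
step 3: bank3 None->0 [EMPTY]
step 4: bank3 0->2 [CONFLICT]
step 5: bank2 3->3 [HIT]
step 6: bank1 2->1 [CONFLICT]
step 7: bank3 2->2 [HIT]
step 8: bank2 3->3 [HIT]
step 9: bank1 1->1 [HIT]
step 10: bank3 2->1 [CONFLICT]
step 11: bank2 3->0 [CONFLICT]
step 12: bank2 0->0 [HIT]
step 13: bank0 None->0 [EMPTY]
step 14: bank2 0->0 [HIT]
step 15: bank0 0->2 [CONFLICT]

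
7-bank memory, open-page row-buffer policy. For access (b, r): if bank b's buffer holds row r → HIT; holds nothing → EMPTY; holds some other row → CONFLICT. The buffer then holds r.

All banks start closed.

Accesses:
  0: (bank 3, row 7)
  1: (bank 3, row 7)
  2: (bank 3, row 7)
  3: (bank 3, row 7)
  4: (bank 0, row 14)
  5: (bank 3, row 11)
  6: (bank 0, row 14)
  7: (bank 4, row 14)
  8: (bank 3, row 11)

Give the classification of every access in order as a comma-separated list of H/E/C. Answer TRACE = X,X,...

TRACE = E,H,H,H,E,C,H,E,H

step 0: bank3 None->7 [EMPTY]
step 1: bank3 7->7 [HIT]
step 2: bank3 7->7 [HIT]
step 3: bank3 7->7 [HIT]
step 4: bank0 None->14 [EMPTY]
step 5: bank3 7->11 [CONFLICT]
step 6: bank0 14->14 [HIT]
step 7: bank4 None->14 [EMPTY]
step 8: bank3 11->11 [HIT]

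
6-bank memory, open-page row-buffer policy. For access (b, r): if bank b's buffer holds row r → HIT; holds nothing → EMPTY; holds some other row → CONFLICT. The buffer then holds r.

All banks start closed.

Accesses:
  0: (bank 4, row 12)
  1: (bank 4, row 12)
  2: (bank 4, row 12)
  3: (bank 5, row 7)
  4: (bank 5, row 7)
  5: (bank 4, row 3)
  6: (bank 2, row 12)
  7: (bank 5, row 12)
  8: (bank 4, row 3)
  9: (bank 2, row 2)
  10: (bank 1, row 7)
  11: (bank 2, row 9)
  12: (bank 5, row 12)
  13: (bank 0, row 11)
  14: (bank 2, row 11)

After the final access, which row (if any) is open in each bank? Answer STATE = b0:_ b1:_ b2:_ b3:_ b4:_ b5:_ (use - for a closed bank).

0: bank 4 row 12 — prev None → EMPTY
1: bank 4 row 12 — prev 12 → HIT
2: bank 4 row 12 — prev 12 → HIT
3: bank 5 row 7 — prev None → EMPTY
4: bank 5 row 7 — prev 7 → HIT
5: bank 4 row 3 — prev 12 → CONFLICT
6: bank 2 row 12 — prev None → EMPTY
7: bank 5 row 12 — prev 7 → CONFLICT
8: bank 4 row 3 — prev 3 → HIT
9: bank 2 row 2 — prev 12 → CONFLICT
10: bank 1 row 7 — prev None → EMPTY
11: bank 2 row 9 — prev 2 → CONFLICT
12: bank 5 row 12 — prev 12 → HIT
13: bank 0 row 11 — prev None → EMPTY
14: bank 2 row 11 — prev 9 → CONFLICT

STATE = b0:11 b1:7 b2:11 b3:- b4:3 b5:12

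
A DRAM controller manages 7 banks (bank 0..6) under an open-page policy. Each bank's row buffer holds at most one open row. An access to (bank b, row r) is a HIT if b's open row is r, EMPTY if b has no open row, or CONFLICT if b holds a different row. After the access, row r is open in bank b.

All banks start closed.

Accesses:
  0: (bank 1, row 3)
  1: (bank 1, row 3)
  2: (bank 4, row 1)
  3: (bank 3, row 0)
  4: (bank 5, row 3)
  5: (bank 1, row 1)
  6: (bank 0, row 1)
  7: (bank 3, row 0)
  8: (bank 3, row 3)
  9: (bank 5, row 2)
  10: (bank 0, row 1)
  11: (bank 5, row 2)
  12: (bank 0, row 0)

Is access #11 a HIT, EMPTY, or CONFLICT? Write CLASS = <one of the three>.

  [0] b1 r3: no row ⇒ E
  [1] b1 r3: had r3 ⇒ H
  [2] b4 r1: no row ⇒ E
  [3] b3 r0: no row ⇒ E
  [4] b5 r3: no row ⇒ E
  [5] b1 r1: had r3 ⇒ C
  [6] b0 r1: no row ⇒ E
  [7] b3 r0: had r0 ⇒ H
  [8] b3 r3: had r0 ⇒ C
  [9] b5 r2: had r3 ⇒ C
  [10] b0 r1: had r1 ⇒ H
  [11] b5 r2: had r2 ⇒ H
  [12] b0 r0: had r1 ⇒ C

CLASS = HIT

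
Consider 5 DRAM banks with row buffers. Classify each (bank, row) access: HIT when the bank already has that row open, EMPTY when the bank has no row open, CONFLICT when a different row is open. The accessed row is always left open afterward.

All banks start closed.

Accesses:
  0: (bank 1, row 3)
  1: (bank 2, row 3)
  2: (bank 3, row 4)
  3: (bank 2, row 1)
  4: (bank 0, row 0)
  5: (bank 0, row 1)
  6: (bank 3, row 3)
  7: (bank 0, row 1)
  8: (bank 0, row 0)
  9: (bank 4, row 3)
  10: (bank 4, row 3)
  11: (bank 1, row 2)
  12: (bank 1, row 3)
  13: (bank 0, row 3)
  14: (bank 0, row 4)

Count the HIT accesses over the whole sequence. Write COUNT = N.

  [0] b1 r3: no row ⇒ E
  [1] b2 r3: no row ⇒ E
  [2] b3 r4: no row ⇒ E
  [3] b2 r1: had r3 ⇒ C
  [4] b0 r0: no row ⇒ E
  [5] b0 r1: had r0 ⇒ C
  [6] b3 r3: had r4 ⇒ C
  [7] b0 r1: had r1 ⇒ H
  [8] b0 r0: had r1 ⇒ C
  [9] b4 r3: no row ⇒ E
  [10] b4 r3: had r3 ⇒ H
  [11] b1 r2: had r3 ⇒ C
  [12] b1 r3: had r2 ⇒ C
  [13] b0 r3: had r0 ⇒ C
  [14] b0 r4: had r3 ⇒ C

COUNT = 2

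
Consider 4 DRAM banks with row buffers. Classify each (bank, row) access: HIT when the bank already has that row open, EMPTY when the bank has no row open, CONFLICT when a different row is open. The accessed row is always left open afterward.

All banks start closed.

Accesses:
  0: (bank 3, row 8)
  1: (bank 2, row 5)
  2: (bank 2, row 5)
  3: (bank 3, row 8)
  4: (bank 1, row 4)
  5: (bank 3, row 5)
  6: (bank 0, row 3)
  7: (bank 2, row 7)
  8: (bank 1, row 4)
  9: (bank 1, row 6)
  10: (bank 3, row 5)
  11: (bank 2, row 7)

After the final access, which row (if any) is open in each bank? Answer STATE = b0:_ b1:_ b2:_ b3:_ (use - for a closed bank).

STATE = b0:3 b1:6 b2:7 b3:5

  [0] b3 r8: no row ⇒ E
  [1] b2 r5: no row ⇒ E
  [2] b2 r5: had r5 ⇒ H
  [3] b3 r8: had r8 ⇒ H
  [4] b1 r4: no row ⇒ E
  [5] b3 r5: had r8 ⇒ C
  [6] b0 r3: no row ⇒ E
  [7] b2 r7: had r5 ⇒ C
  [8] b1 r4: had r4 ⇒ H
  [9] b1 r6: had r4 ⇒ C
  [10] b3 r5: had r5 ⇒ H
  [11] b2 r7: had r7 ⇒ H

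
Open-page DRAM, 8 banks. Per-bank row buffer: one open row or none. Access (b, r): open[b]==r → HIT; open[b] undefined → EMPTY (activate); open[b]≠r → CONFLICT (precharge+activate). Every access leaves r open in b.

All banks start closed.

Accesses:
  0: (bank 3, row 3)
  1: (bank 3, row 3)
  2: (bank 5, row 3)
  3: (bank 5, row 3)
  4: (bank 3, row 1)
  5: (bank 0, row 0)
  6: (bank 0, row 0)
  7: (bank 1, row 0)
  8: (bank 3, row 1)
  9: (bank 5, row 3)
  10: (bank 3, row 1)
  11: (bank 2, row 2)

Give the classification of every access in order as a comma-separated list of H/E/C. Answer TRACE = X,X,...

TRACE = E,H,E,H,C,E,H,E,H,H,H,E

0: bank 3 row 3 — prev None → EMPTY
1: bank 3 row 3 — prev 3 → HIT
2: bank 5 row 3 — prev None → EMPTY
3: bank 5 row 3 — prev 3 → HIT
4: bank 3 row 1 — prev 3 → CONFLICT
5: bank 0 row 0 — prev None → EMPTY
6: bank 0 row 0 — prev 0 → HIT
7: bank 1 row 0 — prev None → EMPTY
8: bank 3 row 1 — prev 1 → HIT
9: bank 5 row 3 — prev 3 → HIT
10: bank 3 row 1 — prev 1 → HIT
11: bank 2 row 2 — prev None → EMPTY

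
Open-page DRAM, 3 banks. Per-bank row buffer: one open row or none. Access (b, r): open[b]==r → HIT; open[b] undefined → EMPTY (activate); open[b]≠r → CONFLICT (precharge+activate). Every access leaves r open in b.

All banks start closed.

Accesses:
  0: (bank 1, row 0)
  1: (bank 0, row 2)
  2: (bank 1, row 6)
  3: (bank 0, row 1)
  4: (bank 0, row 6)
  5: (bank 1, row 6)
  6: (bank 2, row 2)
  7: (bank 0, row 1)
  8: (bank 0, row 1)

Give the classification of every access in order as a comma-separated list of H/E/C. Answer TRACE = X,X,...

step 0: bank1 None->0 [EMPTY]
step 1: bank0 None->2 [EMPTY]
step 2: bank1 0->6 [CONFLICT]
step 3: bank0 2->1 [CONFLICT]
step 4: bank0 1->6 [CONFLICT]
step 5: bank1 6->6 [HIT]
step 6: bank2 None->2 [EMPTY]
step 7: bank0 6->1 [CONFLICT]
step 8: bank0 1->1 [HIT]

TRACE = E,E,C,C,C,H,E,C,H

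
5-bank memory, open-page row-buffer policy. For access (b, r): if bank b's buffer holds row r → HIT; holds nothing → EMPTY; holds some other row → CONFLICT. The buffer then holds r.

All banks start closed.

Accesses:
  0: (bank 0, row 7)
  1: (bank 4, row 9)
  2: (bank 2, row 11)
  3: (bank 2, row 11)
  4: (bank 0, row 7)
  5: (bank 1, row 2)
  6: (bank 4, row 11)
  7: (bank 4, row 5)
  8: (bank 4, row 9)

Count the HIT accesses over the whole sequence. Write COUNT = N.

COUNT = 2

0: bank 0 row 7 — prev None → EMPTY
1: bank 4 row 9 — prev None → EMPTY
2: bank 2 row 11 — prev None → EMPTY
3: bank 2 row 11 — prev 11 → HIT
4: bank 0 row 7 — prev 7 → HIT
5: bank 1 row 2 — prev None → EMPTY
6: bank 4 row 11 — prev 9 → CONFLICT
7: bank 4 row 5 — prev 11 → CONFLICT
8: bank 4 row 9 — prev 5 → CONFLICT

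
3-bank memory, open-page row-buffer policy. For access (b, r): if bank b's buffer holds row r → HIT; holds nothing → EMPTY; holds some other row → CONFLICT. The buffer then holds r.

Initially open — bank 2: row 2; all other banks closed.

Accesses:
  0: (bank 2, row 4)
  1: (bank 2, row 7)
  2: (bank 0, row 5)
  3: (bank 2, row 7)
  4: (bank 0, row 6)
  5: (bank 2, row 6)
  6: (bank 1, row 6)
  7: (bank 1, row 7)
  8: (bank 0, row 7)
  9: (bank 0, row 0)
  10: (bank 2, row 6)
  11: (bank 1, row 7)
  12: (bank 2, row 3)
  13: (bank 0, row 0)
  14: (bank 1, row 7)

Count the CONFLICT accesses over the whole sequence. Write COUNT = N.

0: bank 2 row 4 — prev 2 → CONFLICT
1: bank 2 row 7 — prev 4 → CONFLICT
2: bank 0 row 5 — prev None → EMPTY
3: bank 2 row 7 — prev 7 → HIT
4: bank 0 row 6 — prev 5 → CONFLICT
5: bank 2 row 6 — prev 7 → CONFLICT
6: bank 1 row 6 — prev None → EMPTY
7: bank 1 row 7 — prev 6 → CONFLICT
8: bank 0 row 7 — prev 6 → CONFLICT
9: bank 0 row 0 — prev 7 → CONFLICT
10: bank 2 row 6 — prev 6 → HIT
11: bank 1 row 7 — prev 7 → HIT
12: bank 2 row 3 — prev 6 → CONFLICT
13: bank 0 row 0 — prev 0 → HIT
14: bank 1 row 7 — prev 7 → HIT

COUNT = 8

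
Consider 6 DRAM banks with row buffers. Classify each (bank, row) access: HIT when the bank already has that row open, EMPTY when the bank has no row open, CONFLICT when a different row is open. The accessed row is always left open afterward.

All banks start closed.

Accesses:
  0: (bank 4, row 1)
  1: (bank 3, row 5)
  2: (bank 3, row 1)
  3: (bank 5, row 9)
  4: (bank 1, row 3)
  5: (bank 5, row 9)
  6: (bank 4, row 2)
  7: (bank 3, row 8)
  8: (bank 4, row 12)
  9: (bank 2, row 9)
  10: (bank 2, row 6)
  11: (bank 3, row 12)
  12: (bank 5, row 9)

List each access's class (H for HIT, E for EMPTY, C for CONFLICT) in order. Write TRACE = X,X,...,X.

TRACE = E,E,C,E,E,H,C,C,C,E,C,C,H

#0 (4,1) E
#1 (3,5) E
#2 (3,1) C  (was 5)
#3 (5,9) E
#4 (1,3) E
#5 (5,9) H  (was 9)
#6 (4,2) C  (was 1)
#7 (3,8) C  (was 1)
#8 (4,12) C  (was 2)
#9 (2,9) E
#10 (2,6) C  (was 9)
#11 (3,12) C  (was 8)
#12 (5,9) H  (was 9)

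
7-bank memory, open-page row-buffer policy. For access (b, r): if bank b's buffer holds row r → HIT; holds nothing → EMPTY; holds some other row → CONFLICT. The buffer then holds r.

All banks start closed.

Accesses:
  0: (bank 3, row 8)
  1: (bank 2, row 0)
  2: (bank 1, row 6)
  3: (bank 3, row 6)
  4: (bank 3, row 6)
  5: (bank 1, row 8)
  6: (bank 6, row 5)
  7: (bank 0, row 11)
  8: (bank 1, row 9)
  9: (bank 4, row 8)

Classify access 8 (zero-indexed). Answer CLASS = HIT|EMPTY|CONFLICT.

0: bank 3 row 8 — prev None → EMPTY
1: bank 2 row 0 — prev None → EMPTY
2: bank 1 row 6 — prev None → EMPTY
3: bank 3 row 6 — prev 8 → CONFLICT
4: bank 3 row 6 — prev 6 → HIT
5: bank 1 row 8 — prev 6 → CONFLICT
6: bank 6 row 5 — prev None → EMPTY
7: bank 0 row 11 — prev None → EMPTY
8: bank 1 row 9 — prev 8 → CONFLICT
9: bank 4 row 8 — prev None → EMPTY

CLASS = CONFLICT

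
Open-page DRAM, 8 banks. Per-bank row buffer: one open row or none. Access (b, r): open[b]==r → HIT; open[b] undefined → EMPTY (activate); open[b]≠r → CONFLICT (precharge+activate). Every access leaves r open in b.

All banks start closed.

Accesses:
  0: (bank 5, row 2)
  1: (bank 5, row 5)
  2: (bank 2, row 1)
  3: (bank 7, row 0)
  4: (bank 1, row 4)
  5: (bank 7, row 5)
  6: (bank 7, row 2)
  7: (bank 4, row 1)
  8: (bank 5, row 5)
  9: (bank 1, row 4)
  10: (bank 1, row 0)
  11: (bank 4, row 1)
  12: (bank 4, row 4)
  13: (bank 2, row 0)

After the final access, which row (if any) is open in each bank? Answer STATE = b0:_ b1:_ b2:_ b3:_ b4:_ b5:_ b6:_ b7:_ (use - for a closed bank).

STATE = b0:- b1:0 b2:0 b3:- b4:4 b5:5 b6:- b7:2

  [0] b5 r2: no row ⇒ E
  [1] b5 r5: had r2 ⇒ C
  [2] b2 r1: no row ⇒ E
  [3] b7 r0: no row ⇒ E
  [4] b1 r4: no row ⇒ E
  [5] b7 r5: had r0 ⇒ C
  [6] b7 r2: had r5 ⇒ C
  [7] b4 r1: no row ⇒ E
  [8] b5 r5: had r5 ⇒ H
  [9] b1 r4: had r4 ⇒ H
  [10] b1 r0: had r4 ⇒ C
  [11] b4 r1: had r1 ⇒ H
  [12] b4 r4: had r1 ⇒ C
  [13] b2 r0: had r1 ⇒ C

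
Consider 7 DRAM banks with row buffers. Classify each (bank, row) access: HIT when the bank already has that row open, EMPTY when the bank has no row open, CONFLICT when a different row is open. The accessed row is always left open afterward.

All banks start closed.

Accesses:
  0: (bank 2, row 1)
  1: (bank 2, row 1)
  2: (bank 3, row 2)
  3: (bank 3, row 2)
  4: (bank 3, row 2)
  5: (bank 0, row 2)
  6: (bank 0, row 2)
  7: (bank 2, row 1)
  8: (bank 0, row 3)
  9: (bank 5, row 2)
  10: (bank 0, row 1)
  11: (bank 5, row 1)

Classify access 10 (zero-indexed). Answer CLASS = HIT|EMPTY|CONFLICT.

#0 (2,1) E
#1 (2,1) H  (was 1)
#2 (3,2) E
#3 (3,2) H  (was 2)
#4 (3,2) H  (was 2)
#5 (0,2) E
#6 (0,2) H  (was 2)
#7 (2,1) H  (was 1)
#8 (0,3) C  (was 2)
#9 (5,2) E
#10 (0,1) C  (was 3)
#11 (5,1) C  (was 2)

CLASS = CONFLICT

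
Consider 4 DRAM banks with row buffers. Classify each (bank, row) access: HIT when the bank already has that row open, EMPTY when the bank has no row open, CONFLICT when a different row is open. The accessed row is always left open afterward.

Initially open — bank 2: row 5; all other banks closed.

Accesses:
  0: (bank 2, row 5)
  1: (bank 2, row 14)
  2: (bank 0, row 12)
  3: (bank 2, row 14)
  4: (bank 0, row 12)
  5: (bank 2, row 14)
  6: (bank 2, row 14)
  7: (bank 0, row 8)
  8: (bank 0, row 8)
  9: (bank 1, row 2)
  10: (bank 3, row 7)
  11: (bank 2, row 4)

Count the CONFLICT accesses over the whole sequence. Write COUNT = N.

COUNT = 3

0: bank 2 row 5 — prev 5 → HIT
1: bank 2 row 14 — prev 5 → CONFLICT
2: bank 0 row 12 — prev None → EMPTY
3: bank 2 row 14 — prev 14 → HIT
4: bank 0 row 12 — prev 12 → HIT
5: bank 2 row 14 — prev 14 → HIT
6: bank 2 row 14 — prev 14 → HIT
7: bank 0 row 8 — prev 12 → CONFLICT
8: bank 0 row 8 — prev 8 → HIT
9: bank 1 row 2 — prev None → EMPTY
10: bank 3 row 7 — prev None → EMPTY
11: bank 2 row 4 — prev 14 → CONFLICT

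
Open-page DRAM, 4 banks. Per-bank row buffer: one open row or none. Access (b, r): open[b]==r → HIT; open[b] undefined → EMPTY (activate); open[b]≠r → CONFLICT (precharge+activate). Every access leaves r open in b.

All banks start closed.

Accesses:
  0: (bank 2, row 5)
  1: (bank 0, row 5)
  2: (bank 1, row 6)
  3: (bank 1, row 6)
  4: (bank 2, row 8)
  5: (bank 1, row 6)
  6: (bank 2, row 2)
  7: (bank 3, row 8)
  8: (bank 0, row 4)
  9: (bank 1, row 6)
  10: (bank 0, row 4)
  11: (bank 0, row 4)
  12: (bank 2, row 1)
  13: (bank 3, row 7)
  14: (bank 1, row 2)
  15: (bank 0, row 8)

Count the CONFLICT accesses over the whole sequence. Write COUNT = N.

0: bank 2 row 5 — prev None → EMPTY
1: bank 0 row 5 — prev None → EMPTY
2: bank 1 row 6 — prev None → EMPTY
3: bank 1 row 6 — prev 6 → HIT
4: bank 2 row 8 — prev 5 → CONFLICT
5: bank 1 row 6 — prev 6 → HIT
6: bank 2 row 2 — prev 8 → CONFLICT
7: bank 3 row 8 — prev None → EMPTY
8: bank 0 row 4 — prev 5 → CONFLICT
9: bank 1 row 6 — prev 6 → HIT
10: bank 0 row 4 — prev 4 → HIT
11: bank 0 row 4 — prev 4 → HIT
12: bank 2 row 1 — prev 2 → CONFLICT
13: bank 3 row 7 — prev 8 → CONFLICT
14: bank 1 row 2 — prev 6 → CONFLICT
15: bank 0 row 8 — prev 4 → CONFLICT

COUNT = 7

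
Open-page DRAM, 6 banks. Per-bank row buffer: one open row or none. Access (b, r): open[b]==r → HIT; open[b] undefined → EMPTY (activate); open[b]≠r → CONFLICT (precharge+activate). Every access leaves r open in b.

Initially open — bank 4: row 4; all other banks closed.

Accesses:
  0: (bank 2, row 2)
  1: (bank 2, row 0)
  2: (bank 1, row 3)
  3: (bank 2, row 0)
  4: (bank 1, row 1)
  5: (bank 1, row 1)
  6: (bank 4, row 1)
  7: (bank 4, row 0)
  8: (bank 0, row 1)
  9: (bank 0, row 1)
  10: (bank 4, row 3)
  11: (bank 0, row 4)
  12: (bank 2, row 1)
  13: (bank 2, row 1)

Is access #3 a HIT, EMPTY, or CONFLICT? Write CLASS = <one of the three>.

CLASS = HIT

#0 (2,2) E
#1 (2,0) C  (was 2)
#2 (1,3) E
#3 (2,0) H  (was 0)
#4 (1,1) C  (was 3)
#5 (1,1) H  (was 1)
#6 (4,1) C  (was 4)
#7 (4,0) C  (was 1)
#8 (0,1) E
#9 (0,1) H  (was 1)
#10 (4,3) C  (was 0)
#11 (0,4) C  (was 1)
#12 (2,1) C  (was 0)
#13 (2,1) H  (was 1)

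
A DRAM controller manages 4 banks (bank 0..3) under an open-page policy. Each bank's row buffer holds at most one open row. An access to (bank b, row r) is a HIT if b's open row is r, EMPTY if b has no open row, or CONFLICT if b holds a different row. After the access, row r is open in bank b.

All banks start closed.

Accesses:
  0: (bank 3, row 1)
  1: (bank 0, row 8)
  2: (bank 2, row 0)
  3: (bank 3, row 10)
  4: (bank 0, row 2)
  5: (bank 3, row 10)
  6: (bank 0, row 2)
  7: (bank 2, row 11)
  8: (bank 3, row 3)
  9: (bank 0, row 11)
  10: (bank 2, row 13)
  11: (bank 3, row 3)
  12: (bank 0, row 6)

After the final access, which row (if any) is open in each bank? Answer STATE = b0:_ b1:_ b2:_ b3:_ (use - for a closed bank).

STATE = b0:6 b1:- b2:13 b3:3

#0 (3,1) E
#1 (0,8) E
#2 (2,0) E
#3 (3,10) C  (was 1)
#4 (0,2) C  (was 8)
#5 (3,10) H  (was 10)
#6 (0,2) H  (was 2)
#7 (2,11) C  (was 0)
#8 (3,3) C  (was 10)
#9 (0,11) C  (was 2)
#10 (2,13) C  (was 11)
#11 (3,3) H  (was 3)
#12 (0,6) C  (was 11)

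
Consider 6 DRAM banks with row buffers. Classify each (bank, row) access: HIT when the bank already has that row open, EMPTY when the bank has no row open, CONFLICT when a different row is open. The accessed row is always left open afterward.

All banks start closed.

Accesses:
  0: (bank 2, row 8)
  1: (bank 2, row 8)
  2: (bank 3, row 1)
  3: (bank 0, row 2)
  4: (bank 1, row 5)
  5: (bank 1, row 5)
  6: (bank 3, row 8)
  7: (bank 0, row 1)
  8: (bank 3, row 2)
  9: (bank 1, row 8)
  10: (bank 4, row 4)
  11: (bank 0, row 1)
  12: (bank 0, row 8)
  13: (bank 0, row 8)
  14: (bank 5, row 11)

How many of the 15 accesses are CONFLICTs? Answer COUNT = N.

  [0] b2 r8: no row ⇒ E
  [1] b2 r8: had r8 ⇒ H
  [2] b3 r1: no row ⇒ E
  [3] b0 r2: no row ⇒ E
  [4] b1 r5: no row ⇒ E
  [5] b1 r5: had r5 ⇒ H
  [6] b3 r8: had r1 ⇒ C
  [7] b0 r1: had r2 ⇒ C
  [8] b3 r2: had r8 ⇒ C
  [9] b1 r8: had r5 ⇒ C
  [10] b4 r4: no row ⇒ E
  [11] b0 r1: had r1 ⇒ H
  [12] b0 r8: had r1 ⇒ C
  [13] b0 r8: had r8 ⇒ H
  [14] b5 r11: no row ⇒ E

COUNT = 5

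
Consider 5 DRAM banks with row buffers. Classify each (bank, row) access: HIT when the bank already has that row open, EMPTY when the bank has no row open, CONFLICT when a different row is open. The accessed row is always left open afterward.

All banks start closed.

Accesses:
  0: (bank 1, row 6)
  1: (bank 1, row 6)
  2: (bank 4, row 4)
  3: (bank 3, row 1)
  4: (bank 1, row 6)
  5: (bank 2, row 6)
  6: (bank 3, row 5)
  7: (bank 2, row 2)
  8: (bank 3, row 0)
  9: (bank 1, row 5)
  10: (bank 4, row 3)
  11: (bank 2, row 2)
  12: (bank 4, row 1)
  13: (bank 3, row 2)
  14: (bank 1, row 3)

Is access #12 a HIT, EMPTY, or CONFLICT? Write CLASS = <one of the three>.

CLASS = CONFLICT

  [0] b1 r6: no row ⇒ E
  [1] b1 r6: had r6 ⇒ H
  [2] b4 r4: no row ⇒ E
  [3] b3 r1: no row ⇒ E
  [4] b1 r6: had r6 ⇒ H
  [5] b2 r6: no row ⇒ E
  [6] b3 r5: had r1 ⇒ C
  [7] b2 r2: had r6 ⇒ C
  [8] b3 r0: had r5 ⇒ C
  [9] b1 r5: had r6 ⇒ C
  [10] b4 r3: had r4 ⇒ C
  [11] b2 r2: had r2 ⇒ H
  [12] b4 r1: had r3 ⇒ C
  [13] b3 r2: had r0 ⇒ C
  [14] b1 r3: had r5 ⇒ C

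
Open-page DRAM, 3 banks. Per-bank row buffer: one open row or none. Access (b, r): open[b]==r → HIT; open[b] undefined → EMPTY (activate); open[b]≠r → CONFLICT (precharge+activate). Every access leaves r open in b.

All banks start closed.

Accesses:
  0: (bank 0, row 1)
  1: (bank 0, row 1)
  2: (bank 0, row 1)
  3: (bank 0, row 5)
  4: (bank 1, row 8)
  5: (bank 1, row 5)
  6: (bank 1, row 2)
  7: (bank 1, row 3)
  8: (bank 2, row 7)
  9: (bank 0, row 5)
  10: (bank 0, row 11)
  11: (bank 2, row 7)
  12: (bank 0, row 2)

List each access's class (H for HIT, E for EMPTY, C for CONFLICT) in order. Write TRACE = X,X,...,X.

TRACE = E,H,H,C,E,C,C,C,E,H,C,H,C

0: bank 0 row 1 — prev None → EMPTY
1: bank 0 row 1 — prev 1 → HIT
2: bank 0 row 1 — prev 1 → HIT
3: bank 0 row 5 — prev 1 → CONFLICT
4: bank 1 row 8 — prev None → EMPTY
5: bank 1 row 5 — prev 8 → CONFLICT
6: bank 1 row 2 — prev 5 → CONFLICT
7: bank 1 row 3 — prev 2 → CONFLICT
8: bank 2 row 7 — prev None → EMPTY
9: bank 0 row 5 — prev 5 → HIT
10: bank 0 row 11 — prev 5 → CONFLICT
11: bank 2 row 7 — prev 7 → HIT
12: bank 0 row 2 — prev 11 → CONFLICT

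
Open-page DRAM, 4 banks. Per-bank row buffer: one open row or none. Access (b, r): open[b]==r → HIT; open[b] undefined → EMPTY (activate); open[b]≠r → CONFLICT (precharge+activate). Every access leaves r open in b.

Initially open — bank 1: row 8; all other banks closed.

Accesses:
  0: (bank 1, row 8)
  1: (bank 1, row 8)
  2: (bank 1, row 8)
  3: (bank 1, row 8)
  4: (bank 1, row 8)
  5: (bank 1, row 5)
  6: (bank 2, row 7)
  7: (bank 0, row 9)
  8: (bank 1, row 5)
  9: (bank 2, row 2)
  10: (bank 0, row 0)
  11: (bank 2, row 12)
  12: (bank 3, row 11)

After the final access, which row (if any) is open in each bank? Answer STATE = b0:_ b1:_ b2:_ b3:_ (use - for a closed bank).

STATE = b0:0 b1:5 b2:12 b3:11

  [0] b1 r8: had r8 ⇒ H
  [1] b1 r8: had r8 ⇒ H
  [2] b1 r8: had r8 ⇒ H
  [3] b1 r8: had r8 ⇒ H
  [4] b1 r8: had r8 ⇒ H
  [5] b1 r5: had r8 ⇒ C
  [6] b2 r7: no row ⇒ E
  [7] b0 r9: no row ⇒ E
  [8] b1 r5: had r5 ⇒ H
  [9] b2 r2: had r7 ⇒ C
  [10] b0 r0: had r9 ⇒ C
  [11] b2 r12: had r2 ⇒ C
  [12] b3 r11: no row ⇒ E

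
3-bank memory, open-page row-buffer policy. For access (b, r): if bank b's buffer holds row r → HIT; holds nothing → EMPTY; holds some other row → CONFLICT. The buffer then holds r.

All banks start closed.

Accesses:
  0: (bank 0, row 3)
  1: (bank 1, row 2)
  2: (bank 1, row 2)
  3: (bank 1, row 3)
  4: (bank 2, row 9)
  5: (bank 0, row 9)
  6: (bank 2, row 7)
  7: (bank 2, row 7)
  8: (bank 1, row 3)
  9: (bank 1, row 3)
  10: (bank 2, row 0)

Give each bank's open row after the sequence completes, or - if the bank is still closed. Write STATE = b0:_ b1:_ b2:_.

step 0: bank0 None->3 [EMPTY]
step 1: bank1 None->2 [EMPTY]
step 2: bank1 2->2 [HIT]
step 3: bank1 2->3 [CONFLICT]
step 4: bank2 None->9 [EMPTY]
step 5: bank0 3->9 [CONFLICT]
step 6: bank2 9->7 [CONFLICT]
step 7: bank2 7->7 [HIT]
step 8: bank1 3->3 [HIT]
step 9: bank1 3->3 [HIT]
step 10: bank2 7->0 [CONFLICT]

STATE = b0:9 b1:3 b2:0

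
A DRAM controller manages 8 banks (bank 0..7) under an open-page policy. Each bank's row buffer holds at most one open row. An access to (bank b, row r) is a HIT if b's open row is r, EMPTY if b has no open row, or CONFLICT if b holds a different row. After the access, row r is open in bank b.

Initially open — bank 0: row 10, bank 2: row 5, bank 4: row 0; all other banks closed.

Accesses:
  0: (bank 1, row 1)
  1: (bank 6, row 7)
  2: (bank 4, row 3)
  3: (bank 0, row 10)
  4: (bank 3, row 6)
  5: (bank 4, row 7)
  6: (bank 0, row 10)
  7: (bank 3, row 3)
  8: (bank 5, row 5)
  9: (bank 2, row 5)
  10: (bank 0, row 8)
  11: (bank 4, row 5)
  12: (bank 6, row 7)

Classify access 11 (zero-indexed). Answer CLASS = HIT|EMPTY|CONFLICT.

0: bank 1 row 1 — prev None → EMPTY
1: bank 6 row 7 — prev None → EMPTY
2: bank 4 row 3 — prev 0 → CONFLICT
3: bank 0 row 10 — prev 10 → HIT
4: bank 3 row 6 — prev None → EMPTY
5: bank 4 row 7 — prev 3 → CONFLICT
6: bank 0 row 10 — prev 10 → HIT
7: bank 3 row 3 — prev 6 → CONFLICT
8: bank 5 row 5 — prev None → EMPTY
9: bank 2 row 5 — prev 5 → HIT
10: bank 0 row 8 — prev 10 → CONFLICT
11: bank 4 row 5 — prev 7 → CONFLICT
12: bank 6 row 7 — prev 7 → HIT

CLASS = CONFLICT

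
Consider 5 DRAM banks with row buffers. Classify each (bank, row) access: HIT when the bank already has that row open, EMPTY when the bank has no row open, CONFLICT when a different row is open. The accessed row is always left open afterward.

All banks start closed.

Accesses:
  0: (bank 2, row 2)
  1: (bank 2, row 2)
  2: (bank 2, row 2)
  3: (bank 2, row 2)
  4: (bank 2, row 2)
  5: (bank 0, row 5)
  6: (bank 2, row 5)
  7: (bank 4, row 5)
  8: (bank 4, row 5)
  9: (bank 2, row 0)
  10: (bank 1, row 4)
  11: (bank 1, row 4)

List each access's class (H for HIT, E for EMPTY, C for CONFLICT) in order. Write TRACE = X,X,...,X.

  [0] b2 r2: no row ⇒ E
  [1] b2 r2: had r2 ⇒ H
  [2] b2 r2: had r2 ⇒ H
  [3] b2 r2: had r2 ⇒ H
  [4] b2 r2: had r2 ⇒ H
  [5] b0 r5: no row ⇒ E
  [6] b2 r5: had r2 ⇒ C
  [7] b4 r5: no row ⇒ E
  [8] b4 r5: had r5 ⇒ H
  [9] b2 r0: had r5 ⇒ C
  [10] b1 r4: no row ⇒ E
  [11] b1 r4: had r4 ⇒ H

TRACE = E,H,H,H,H,E,C,E,H,C,E,H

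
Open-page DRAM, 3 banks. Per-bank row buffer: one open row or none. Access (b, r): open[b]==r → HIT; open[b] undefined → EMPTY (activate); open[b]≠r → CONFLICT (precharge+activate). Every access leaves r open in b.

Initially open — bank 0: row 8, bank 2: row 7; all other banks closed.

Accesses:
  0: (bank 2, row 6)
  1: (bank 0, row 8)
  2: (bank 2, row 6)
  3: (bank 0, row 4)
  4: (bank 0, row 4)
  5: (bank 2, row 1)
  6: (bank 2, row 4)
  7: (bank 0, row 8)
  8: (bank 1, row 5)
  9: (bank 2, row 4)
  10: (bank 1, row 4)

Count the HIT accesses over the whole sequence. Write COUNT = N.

step 0: bank2 7->6 [CONFLICT]
step 1: bank0 8->8 [HIT]
step 2: bank2 6->6 [HIT]
step 3: bank0 8->4 [CONFLICT]
step 4: bank0 4->4 [HIT]
step 5: bank2 6->1 [CONFLICT]
step 6: bank2 1->4 [CONFLICT]
step 7: bank0 4->8 [CONFLICT]
step 8: bank1 None->5 [EMPTY]
step 9: bank2 4->4 [HIT]
step 10: bank1 5->4 [CONFLICT]

COUNT = 4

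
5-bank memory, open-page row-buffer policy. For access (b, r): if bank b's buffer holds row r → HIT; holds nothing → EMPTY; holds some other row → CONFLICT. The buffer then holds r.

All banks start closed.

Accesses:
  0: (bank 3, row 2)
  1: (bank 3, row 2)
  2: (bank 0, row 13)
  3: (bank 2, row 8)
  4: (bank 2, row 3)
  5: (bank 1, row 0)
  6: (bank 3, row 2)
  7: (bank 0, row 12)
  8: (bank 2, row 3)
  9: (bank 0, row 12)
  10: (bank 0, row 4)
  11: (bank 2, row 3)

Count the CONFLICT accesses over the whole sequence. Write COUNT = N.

COUNT = 3

  [0] b3 r2: no row ⇒ E
  [1] b3 r2: had r2 ⇒ H
  [2] b0 r13: no row ⇒ E
  [3] b2 r8: no row ⇒ E
  [4] b2 r3: had r8 ⇒ C
  [5] b1 r0: no row ⇒ E
  [6] b3 r2: had r2 ⇒ H
  [7] b0 r12: had r13 ⇒ C
  [8] b2 r3: had r3 ⇒ H
  [9] b0 r12: had r12 ⇒ H
  [10] b0 r4: had r12 ⇒ C
  [11] b2 r3: had r3 ⇒ H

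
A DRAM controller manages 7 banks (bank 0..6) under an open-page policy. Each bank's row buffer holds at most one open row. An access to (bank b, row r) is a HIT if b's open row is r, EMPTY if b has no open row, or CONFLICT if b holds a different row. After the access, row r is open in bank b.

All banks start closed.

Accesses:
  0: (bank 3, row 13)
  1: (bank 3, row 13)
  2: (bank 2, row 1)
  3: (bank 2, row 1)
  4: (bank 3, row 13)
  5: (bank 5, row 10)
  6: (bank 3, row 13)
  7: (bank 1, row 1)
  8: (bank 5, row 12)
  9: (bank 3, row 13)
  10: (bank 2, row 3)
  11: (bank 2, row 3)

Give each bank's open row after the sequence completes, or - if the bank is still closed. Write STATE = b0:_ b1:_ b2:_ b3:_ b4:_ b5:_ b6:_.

  [0] b3 r13: no row ⇒ E
  [1] b3 r13: had r13 ⇒ H
  [2] b2 r1: no row ⇒ E
  [3] b2 r1: had r1 ⇒ H
  [4] b3 r13: had r13 ⇒ H
  [5] b5 r10: no row ⇒ E
  [6] b3 r13: had r13 ⇒ H
  [7] b1 r1: no row ⇒ E
  [8] b5 r12: had r10 ⇒ C
  [9] b3 r13: had r13 ⇒ H
  [10] b2 r3: had r1 ⇒ C
  [11] b2 r3: had r3 ⇒ H

STATE = b0:- b1:1 b2:3 b3:13 b4:- b5:12 b6:-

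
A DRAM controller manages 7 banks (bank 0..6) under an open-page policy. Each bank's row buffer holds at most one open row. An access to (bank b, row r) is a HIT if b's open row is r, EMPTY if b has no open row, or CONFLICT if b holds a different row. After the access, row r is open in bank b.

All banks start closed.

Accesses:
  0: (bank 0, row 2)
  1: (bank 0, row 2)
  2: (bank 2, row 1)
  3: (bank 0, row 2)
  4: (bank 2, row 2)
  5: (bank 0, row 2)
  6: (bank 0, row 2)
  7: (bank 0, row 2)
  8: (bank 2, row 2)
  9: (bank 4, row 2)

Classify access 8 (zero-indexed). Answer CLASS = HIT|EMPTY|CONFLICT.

CLASS = HIT

0: bank 0 row 2 — prev None → EMPTY
1: bank 0 row 2 — prev 2 → HIT
2: bank 2 row 1 — prev None → EMPTY
3: bank 0 row 2 — prev 2 → HIT
4: bank 2 row 2 — prev 1 → CONFLICT
5: bank 0 row 2 — prev 2 → HIT
6: bank 0 row 2 — prev 2 → HIT
7: bank 0 row 2 — prev 2 → HIT
8: bank 2 row 2 — prev 2 → HIT
9: bank 4 row 2 — prev None → EMPTY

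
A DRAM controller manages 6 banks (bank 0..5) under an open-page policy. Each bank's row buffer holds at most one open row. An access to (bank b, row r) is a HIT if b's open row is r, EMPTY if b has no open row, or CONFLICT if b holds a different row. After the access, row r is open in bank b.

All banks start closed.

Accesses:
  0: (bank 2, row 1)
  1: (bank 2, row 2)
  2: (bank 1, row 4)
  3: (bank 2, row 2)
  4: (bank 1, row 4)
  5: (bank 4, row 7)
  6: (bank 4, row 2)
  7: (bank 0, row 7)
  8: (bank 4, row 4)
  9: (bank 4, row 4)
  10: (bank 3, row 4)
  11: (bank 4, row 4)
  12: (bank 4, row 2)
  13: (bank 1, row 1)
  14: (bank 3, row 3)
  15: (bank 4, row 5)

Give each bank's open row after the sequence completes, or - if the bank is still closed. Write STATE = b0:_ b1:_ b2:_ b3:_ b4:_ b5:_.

STATE = b0:7 b1:1 b2:2 b3:3 b4:5 b5:-

step 0: bank2 None->1 [EMPTY]
step 1: bank2 1->2 [CONFLICT]
step 2: bank1 None->4 [EMPTY]
step 3: bank2 2->2 [HIT]
step 4: bank1 4->4 [HIT]
step 5: bank4 None->7 [EMPTY]
step 6: bank4 7->2 [CONFLICT]
step 7: bank0 None->7 [EMPTY]
step 8: bank4 2->4 [CONFLICT]
step 9: bank4 4->4 [HIT]
step 10: bank3 None->4 [EMPTY]
step 11: bank4 4->4 [HIT]
step 12: bank4 4->2 [CONFLICT]
step 13: bank1 4->1 [CONFLICT]
step 14: bank3 4->3 [CONFLICT]
step 15: bank4 2->5 [CONFLICT]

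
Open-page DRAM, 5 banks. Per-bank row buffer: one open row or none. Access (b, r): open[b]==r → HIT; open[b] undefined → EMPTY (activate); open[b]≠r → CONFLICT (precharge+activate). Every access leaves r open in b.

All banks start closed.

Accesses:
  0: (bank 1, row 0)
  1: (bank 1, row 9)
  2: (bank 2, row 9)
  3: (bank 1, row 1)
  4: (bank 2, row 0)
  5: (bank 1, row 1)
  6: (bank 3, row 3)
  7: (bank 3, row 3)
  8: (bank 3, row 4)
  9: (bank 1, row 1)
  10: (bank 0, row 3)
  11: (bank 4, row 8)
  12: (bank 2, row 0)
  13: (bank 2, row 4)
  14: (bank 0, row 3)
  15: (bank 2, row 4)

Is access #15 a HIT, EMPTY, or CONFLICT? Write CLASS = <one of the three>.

CLASS = HIT

  [0] b1 r0: no row ⇒ E
  [1] b1 r9: had r0 ⇒ C
  [2] b2 r9: no row ⇒ E
  [3] b1 r1: had r9 ⇒ C
  [4] b2 r0: had r9 ⇒ C
  [5] b1 r1: had r1 ⇒ H
  [6] b3 r3: no row ⇒ E
  [7] b3 r3: had r3 ⇒ H
  [8] b3 r4: had r3 ⇒ C
  [9] b1 r1: had r1 ⇒ H
  [10] b0 r3: no row ⇒ E
  [11] b4 r8: no row ⇒ E
  [12] b2 r0: had r0 ⇒ H
  [13] b2 r4: had r0 ⇒ C
  [14] b0 r3: had r3 ⇒ H
  [15] b2 r4: had r4 ⇒ H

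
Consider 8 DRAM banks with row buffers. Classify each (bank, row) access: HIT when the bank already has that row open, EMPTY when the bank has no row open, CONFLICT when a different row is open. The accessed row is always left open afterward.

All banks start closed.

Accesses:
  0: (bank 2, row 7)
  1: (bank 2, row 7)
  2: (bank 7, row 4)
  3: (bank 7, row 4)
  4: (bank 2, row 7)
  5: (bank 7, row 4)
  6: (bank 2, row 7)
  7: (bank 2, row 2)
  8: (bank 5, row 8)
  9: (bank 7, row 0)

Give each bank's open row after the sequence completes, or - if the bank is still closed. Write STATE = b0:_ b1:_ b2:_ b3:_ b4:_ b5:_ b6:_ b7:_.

STATE = b0:- b1:- b2:2 b3:- b4:- b5:8 b6:- b7:0

  [0] b2 r7: no row ⇒ E
  [1] b2 r7: had r7 ⇒ H
  [2] b7 r4: no row ⇒ E
  [3] b7 r4: had r4 ⇒ H
  [4] b2 r7: had r7 ⇒ H
  [5] b7 r4: had r4 ⇒ H
  [6] b2 r7: had r7 ⇒ H
  [7] b2 r2: had r7 ⇒ C
  [8] b5 r8: no row ⇒ E
  [9] b7 r0: had r4 ⇒ C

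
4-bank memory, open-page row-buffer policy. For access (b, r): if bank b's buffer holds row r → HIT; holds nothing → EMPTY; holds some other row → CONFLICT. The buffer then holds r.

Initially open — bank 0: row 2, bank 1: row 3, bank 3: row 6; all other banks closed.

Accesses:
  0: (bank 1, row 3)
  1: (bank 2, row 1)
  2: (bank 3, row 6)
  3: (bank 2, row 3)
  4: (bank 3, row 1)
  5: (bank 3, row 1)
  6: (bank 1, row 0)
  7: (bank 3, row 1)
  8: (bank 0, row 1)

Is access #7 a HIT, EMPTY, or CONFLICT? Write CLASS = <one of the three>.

CLASS = HIT

  [0] b1 r3: had r3 ⇒ H
  [1] b2 r1: no row ⇒ E
  [2] b3 r6: had r6 ⇒ H
  [3] b2 r3: had r1 ⇒ C
  [4] b3 r1: had r6 ⇒ C
  [5] b3 r1: had r1 ⇒ H
  [6] b1 r0: had r3 ⇒ C
  [7] b3 r1: had r1 ⇒ H
  [8] b0 r1: had r2 ⇒ C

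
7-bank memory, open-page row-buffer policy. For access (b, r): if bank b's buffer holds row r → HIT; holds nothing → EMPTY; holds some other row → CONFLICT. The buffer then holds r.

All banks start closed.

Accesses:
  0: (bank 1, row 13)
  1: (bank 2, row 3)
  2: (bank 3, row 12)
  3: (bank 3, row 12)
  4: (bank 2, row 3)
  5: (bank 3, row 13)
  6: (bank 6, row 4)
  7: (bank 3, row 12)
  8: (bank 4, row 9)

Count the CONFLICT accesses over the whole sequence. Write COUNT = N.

COUNT = 2

0: bank 1 row 13 — prev None → EMPTY
1: bank 2 row 3 — prev None → EMPTY
2: bank 3 row 12 — prev None → EMPTY
3: bank 3 row 12 — prev 12 → HIT
4: bank 2 row 3 — prev 3 → HIT
5: bank 3 row 13 — prev 12 → CONFLICT
6: bank 6 row 4 — prev None → EMPTY
7: bank 3 row 12 — prev 13 → CONFLICT
8: bank 4 row 9 — prev None → EMPTY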